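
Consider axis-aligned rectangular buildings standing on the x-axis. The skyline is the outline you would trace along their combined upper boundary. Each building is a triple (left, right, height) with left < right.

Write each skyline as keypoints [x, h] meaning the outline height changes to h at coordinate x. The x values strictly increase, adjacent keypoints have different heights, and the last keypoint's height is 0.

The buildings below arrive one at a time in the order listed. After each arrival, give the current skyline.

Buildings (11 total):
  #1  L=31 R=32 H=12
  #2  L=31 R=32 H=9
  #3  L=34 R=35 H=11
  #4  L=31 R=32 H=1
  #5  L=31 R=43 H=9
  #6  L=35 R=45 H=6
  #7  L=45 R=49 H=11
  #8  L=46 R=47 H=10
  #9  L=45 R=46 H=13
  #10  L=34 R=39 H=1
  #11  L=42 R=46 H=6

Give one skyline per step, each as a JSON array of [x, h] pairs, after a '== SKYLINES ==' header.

== SKYLINES ==
[[31,12],[32,0]]
[[31,12],[32,0]]
[[31,12],[32,0],[34,11],[35,0]]
[[31,12],[32,0],[34,11],[35,0]]
[[31,12],[32,9],[34,11],[35,9],[43,0]]
[[31,12],[32,9],[34,11],[35,9],[43,6],[45,0]]
[[31,12],[32,9],[34,11],[35,9],[43,6],[45,11],[49,0]]
[[31,12],[32,9],[34,11],[35,9],[43,6],[45,11],[49,0]]
[[31,12],[32,9],[34,11],[35,9],[43,6],[45,13],[46,11],[49,0]]
[[31,12],[32,9],[34,11],[35,9],[43,6],[45,13],[46,11],[49,0]]
[[31,12],[32,9],[34,11],[35,9],[43,6],[45,13],[46,11],[49,0]]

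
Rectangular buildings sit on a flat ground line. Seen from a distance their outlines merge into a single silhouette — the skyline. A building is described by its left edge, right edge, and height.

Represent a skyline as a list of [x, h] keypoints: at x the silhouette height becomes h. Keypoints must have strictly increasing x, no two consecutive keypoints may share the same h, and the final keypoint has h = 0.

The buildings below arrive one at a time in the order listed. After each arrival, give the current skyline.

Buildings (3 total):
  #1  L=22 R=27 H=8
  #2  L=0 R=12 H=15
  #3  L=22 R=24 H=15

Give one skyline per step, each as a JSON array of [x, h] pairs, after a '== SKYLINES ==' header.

== SKYLINES ==
[[22,8],[27,0]]
[[0,15],[12,0],[22,8],[27,0]]
[[0,15],[12,0],[22,15],[24,8],[27,0]]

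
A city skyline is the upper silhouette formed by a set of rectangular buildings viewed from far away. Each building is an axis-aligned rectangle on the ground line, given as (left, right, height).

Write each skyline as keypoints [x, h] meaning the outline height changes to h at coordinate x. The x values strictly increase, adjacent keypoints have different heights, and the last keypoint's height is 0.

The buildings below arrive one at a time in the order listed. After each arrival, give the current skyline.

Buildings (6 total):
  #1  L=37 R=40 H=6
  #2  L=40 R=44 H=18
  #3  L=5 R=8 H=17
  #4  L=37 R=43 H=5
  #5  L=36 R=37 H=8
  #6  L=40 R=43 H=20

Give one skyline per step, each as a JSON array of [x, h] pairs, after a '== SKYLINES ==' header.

== SKYLINES ==
[[37,6],[40,0]]
[[37,6],[40,18],[44,0]]
[[5,17],[8,0],[37,6],[40,18],[44,0]]
[[5,17],[8,0],[37,6],[40,18],[44,0]]
[[5,17],[8,0],[36,8],[37,6],[40,18],[44,0]]
[[5,17],[8,0],[36,8],[37,6],[40,20],[43,18],[44,0]]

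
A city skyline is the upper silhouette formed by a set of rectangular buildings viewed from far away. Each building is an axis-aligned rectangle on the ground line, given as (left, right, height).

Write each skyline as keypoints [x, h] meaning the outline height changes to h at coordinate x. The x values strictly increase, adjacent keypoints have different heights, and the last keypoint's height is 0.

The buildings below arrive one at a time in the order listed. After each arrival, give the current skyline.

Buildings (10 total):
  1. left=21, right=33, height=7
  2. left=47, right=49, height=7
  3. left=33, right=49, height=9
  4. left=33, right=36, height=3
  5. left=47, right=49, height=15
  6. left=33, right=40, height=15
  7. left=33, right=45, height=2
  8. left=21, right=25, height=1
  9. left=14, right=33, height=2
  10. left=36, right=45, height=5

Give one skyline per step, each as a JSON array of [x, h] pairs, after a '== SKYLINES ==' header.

== SKYLINES ==
[[21,7],[33,0]]
[[21,7],[33,0],[47,7],[49,0]]
[[21,7],[33,9],[49,0]]
[[21,7],[33,9],[49,0]]
[[21,7],[33,9],[47,15],[49,0]]
[[21,7],[33,15],[40,9],[47,15],[49,0]]
[[21,7],[33,15],[40,9],[47,15],[49,0]]
[[21,7],[33,15],[40,9],[47,15],[49,0]]
[[14,2],[21,7],[33,15],[40,9],[47,15],[49,0]]
[[14,2],[21,7],[33,15],[40,9],[47,15],[49,0]]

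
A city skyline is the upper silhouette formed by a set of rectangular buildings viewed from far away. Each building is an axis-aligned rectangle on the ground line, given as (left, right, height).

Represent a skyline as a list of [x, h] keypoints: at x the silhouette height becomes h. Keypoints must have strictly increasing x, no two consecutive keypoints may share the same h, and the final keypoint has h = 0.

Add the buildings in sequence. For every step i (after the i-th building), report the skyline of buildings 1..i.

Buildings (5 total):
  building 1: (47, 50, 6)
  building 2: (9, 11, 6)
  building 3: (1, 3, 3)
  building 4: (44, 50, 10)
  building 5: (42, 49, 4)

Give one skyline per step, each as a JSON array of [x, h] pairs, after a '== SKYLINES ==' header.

== SKYLINES ==
[[47,6],[50,0]]
[[9,6],[11,0],[47,6],[50,0]]
[[1,3],[3,0],[9,6],[11,0],[47,6],[50,0]]
[[1,3],[3,0],[9,6],[11,0],[44,10],[50,0]]
[[1,3],[3,0],[9,6],[11,0],[42,4],[44,10],[50,0]]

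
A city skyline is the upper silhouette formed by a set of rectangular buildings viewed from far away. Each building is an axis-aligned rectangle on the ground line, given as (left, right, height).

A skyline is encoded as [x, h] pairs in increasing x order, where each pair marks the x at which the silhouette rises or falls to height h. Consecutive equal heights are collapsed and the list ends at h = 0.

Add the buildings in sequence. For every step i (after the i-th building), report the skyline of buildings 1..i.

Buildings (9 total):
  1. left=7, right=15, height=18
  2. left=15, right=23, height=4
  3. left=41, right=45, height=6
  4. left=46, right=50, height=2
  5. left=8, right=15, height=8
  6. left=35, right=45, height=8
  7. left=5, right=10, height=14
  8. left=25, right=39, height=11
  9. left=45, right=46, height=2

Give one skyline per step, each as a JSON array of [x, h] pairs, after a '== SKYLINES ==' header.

== SKYLINES ==
[[7,18],[15,0]]
[[7,18],[15,4],[23,0]]
[[7,18],[15,4],[23,0],[41,6],[45,0]]
[[7,18],[15,4],[23,0],[41,6],[45,0],[46,2],[50,0]]
[[7,18],[15,4],[23,0],[41,6],[45,0],[46,2],[50,0]]
[[7,18],[15,4],[23,0],[35,8],[45,0],[46,2],[50,0]]
[[5,14],[7,18],[15,4],[23,0],[35,8],[45,0],[46,2],[50,0]]
[[5,14],[7,18],[15,4],[23,0],[25,11],[39,8],[45,0],[46,2],[50,0]]
[[5,14],[7,18],[15,4],[23,0],[25,11],[39,8],[45,2],[50,0]]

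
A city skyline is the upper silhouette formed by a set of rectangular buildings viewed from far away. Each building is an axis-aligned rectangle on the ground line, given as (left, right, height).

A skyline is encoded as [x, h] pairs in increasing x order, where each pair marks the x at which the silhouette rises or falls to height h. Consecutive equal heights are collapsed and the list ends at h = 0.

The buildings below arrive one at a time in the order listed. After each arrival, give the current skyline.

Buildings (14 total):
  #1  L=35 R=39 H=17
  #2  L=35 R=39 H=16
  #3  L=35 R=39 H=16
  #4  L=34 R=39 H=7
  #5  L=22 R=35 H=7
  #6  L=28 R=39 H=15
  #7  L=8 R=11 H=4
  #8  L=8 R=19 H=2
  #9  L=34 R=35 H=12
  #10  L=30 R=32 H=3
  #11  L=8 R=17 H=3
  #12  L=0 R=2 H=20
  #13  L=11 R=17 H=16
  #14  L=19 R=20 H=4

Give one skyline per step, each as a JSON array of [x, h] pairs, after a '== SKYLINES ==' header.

== SKYLINES ==
[[35,17],[39,0]]
[[35,17],[39,0]]
[[35,17],[39,0]]
[[34,7],[35,17],[39,0]]
[[22,7],[35,17],[39,0]]
[[22,7],[28,15],[35,17],[39,0]]
[[8,4],[11,0],[22,7],[28,15],[35,17],[39,0]]
[[8,4],[11,2],[19,0],[22,7],[28,15],[35,17],[39,0]]
[[8,4],[11,2],[19,0],[22,7],[28,15],[35,17],[39,0]]
[[8,4],[11,2],[19,0],[22,7],[28,15],[35,17],[39,0]]
[[8,4],[11,3],[17,2],[19,0],[22,7],[28,15],[35,17],[39,0]]
[[0,20],[2,0],[8,4],[11,3],[17,2],[19,0],[22,7],[28,15],[35,17],[39,0]]
[[0,20],[2,0],[8,4],[11,16],[17,2],[19,0],[22,7],[28,15],[35,17],[39,0]]
[[0,20],[2,0],[8,4],[11,16],[17,2],[19,4],[20,0],[22,7],[28,15],[35,17],[39,0]]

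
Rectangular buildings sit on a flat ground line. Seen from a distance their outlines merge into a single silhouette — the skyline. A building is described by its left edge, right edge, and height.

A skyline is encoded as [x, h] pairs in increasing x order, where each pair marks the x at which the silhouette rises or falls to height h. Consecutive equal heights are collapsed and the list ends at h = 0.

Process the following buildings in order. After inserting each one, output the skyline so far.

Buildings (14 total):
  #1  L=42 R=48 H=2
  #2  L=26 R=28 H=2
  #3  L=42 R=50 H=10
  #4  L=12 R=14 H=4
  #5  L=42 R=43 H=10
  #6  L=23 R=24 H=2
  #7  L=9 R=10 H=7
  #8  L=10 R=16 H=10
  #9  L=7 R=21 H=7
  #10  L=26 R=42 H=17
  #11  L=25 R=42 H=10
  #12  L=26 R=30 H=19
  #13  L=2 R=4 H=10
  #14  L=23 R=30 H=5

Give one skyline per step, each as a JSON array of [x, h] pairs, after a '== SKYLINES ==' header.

== SKYLINES ==
[[42,2],[48,0]]
[[26,2],[28,0],[42,2],[48,0]]
[[26,2],[28,0],[42,10],[50,0]]
[[12,4],[14,0],[26,2],[28,0],[42,10],[50,0]]
[[12,4],[14,0],[26,2],[28,0],[42,10],[50,0]]
[[12,4],[14,0],[23,2],[24,0],[26,2],[28,0],[42,10],[50,0]]
[[9,7],[10,0],[12,4],[14,0],[23,2],[24,0],[26,2],[28,0],[42,10],[50,0]]
[[9,7],[10,10],[16,0],[23,2],[24,0],[26,2],[28,0],[42,10],[50,0]]
[[7,7],[10,10],[16,7],[21,0],[23,2],[24,0],[26,2],[28,0],[42,10],[50,0]]
[[7,7],[10,10],[16,7],[21,0],[23,2],[24,0],[26,17],[42,10],[50,0]]
[[7,7],[10,10],[16,7],[21,0],[23,2],[24,0],[25,10],[26,17],[42,10],[50,0]]
[[7,7],[10,10],[16,7],[21,0],[23,2],[24,0],[25,10],[26,19],[30,17],[42,10],[50,0]]
[[2,10],[4,0],[7,7],[10,10],[16,7],[21,0],[23,2],[24,0],[25,10],[26,19],[30,17],[42,10],[50,0]]
[[2,10],[4,0],[7,7],[10,10],[16,7],[21,0],[23,5],[25,10],[26,19],[30,17],[42,10],[50,0]]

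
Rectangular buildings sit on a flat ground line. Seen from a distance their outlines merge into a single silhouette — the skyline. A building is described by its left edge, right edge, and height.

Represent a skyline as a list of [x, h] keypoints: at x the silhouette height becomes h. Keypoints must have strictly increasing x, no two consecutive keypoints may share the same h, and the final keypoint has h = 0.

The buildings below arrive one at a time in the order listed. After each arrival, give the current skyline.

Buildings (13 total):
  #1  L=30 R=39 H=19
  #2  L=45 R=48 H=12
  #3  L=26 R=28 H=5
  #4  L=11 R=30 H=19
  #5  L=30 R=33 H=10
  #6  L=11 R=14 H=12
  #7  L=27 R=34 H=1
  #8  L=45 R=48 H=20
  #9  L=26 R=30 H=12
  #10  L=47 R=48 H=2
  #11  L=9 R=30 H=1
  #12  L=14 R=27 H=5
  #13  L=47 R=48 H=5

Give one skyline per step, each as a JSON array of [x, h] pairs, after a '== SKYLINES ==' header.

== SKYLINES ==
[[30,19],[39,0]]
[[30,19],[39,0],[45,12],[48,0]]
[[26,5],[28,0],[30,19],[39,0],[45,12],[48,0]]
[[11,19],[39,0],[45,12],[48,0]]
[[11,19],[39,0],[45,12],[48,0]]
[[11,19],[39,0],[45,12],[48,0]]
[[11,19],[39,0],[45,12],[48,0]]
[[11,19],[39,0],[45,20],[48,0]]
[[11,19],[39,0],[45,20],[48,0]]
[[11,19],[39,0],[45,20],[48,0]]
[[9,1],[11,19],[39,0],[45,20],[48,0]]
[[9,1],[11,19],[39,0],[45,20],[48,0]]
[[9,1],[11,19],[39,0],[45,20],[48,0]]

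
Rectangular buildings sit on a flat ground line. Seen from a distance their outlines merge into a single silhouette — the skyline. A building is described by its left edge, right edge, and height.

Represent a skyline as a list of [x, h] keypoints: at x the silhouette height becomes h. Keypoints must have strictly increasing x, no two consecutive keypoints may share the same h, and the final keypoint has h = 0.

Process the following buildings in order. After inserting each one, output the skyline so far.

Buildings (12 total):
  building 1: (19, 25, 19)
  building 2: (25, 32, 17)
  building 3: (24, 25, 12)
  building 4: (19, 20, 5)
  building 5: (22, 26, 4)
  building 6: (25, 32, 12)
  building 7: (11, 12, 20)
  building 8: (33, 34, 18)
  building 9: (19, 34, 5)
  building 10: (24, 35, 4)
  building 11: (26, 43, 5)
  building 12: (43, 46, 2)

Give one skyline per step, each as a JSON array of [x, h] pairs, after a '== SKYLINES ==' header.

== SKYLINES ==
[[19,19],[25,0]]
[[19,19],[25,17],[32,0]]
[[19,19],[25,17],[32,0]]
[[19,19],[25,17],[32,0]]
[[19,19],[25,17],[32,0]]
[[19,19],[25,17],[32,0]]
[[11,20],[12,0],[19,19],[25,17],[32,0]]
[[11,20],[12,0],[19,19],[25,17],[32,0],[33,18],[34,0]]
[[11,20],[12,0],[19,19],[25,17],[32,5],[33,18],[34,0]]
[[11,20],[12,0],[19,19],[25,17],[32,5],[33,18],[34,4],[35,0]]
[[11,20],[12,0],[19,19],[25,17],[32,5],[33,18],[34,5],[43,0]]
[[11,20],[12,0],[19,19],[25,17],[32,5],[33,18],[34,5],[43,2],[46,0]]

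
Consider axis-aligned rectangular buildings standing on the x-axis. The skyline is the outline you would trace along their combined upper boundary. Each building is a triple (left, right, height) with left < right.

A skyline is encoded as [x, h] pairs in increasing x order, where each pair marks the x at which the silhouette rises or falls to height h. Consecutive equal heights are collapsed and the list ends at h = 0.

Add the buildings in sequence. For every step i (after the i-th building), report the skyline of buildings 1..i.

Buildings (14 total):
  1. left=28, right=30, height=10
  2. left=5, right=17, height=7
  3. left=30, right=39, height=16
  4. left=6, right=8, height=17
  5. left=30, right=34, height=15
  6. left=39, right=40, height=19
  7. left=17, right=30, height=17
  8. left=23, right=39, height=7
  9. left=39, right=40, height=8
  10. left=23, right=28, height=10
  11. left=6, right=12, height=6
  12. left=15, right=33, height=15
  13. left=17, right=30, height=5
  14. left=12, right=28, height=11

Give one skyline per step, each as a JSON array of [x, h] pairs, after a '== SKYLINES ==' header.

== SKYLINES ==
[[28,10],[30,0]]
[[5,7],[17,0],[28,10],[30,0]]
[[5,7],[17,0],[28,10],[30,16],[39,0]]
[[5,7],[6,17],[8,7],[17,0],[28,10],[30,16],[39,0]]
[[5,7],[6,17],[8,7],[17,0],[28,10],[30,16],[39,0]]
[[5,7],[6,17],[8,7],[17,0],[28,10],[30,16],[39,19],[40,0]]
[[5,7],[6,17],[8,7],[17,17],[30,16],[39,19],[40,0]]
[[5,7],[6,17],[8,7],[17,17],[30,16],[39,19],[40,0]]
[[5,7],[6,17],[8,7],[17,17],[30,16],[39,19],[40,0]]
[[5,7],[6,17],[8,7],[17,17],[30,16],[39,19],[40,0]]
[[5,7],[6,17],[8,7],[17,17],[30,16],[39,19],[40,0]]
[[5,7],[6,17],[8,7],[15,15],[17,17],[30,16],[39,19],[40,0]]
[[5,7],[6,17],[8,7],[15,15],[17,17],[30,16],[39,19],[40,0]]
[[5,7],[6,17],[8,7],[12,11],[15,15],[17,17],[30,16],[39,19],[40,0]]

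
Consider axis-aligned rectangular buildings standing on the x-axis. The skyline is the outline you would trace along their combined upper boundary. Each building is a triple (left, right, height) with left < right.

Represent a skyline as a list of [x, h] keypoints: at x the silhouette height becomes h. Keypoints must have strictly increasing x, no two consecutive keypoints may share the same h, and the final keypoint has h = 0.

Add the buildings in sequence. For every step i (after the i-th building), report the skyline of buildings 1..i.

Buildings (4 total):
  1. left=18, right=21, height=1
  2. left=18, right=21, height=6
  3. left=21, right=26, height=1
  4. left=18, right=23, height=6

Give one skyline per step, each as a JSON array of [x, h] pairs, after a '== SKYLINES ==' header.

== SKYLINES ==
[[18,1],[21,0]]
[[18,6],[21,0]]
[[18,6],[21,1],[26,0]]
[[18,6],[23,1],[26,0]]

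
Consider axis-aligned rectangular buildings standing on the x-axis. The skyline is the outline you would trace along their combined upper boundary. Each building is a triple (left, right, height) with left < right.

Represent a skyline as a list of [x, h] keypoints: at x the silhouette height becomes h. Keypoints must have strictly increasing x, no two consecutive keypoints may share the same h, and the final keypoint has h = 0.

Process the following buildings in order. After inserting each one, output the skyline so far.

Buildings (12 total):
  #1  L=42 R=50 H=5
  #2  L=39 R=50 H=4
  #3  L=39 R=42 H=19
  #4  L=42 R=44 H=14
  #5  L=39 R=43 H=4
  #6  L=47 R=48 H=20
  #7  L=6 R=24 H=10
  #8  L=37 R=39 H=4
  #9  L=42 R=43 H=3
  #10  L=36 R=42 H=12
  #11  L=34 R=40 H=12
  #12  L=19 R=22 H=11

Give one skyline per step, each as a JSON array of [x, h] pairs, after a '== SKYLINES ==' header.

== SKYLINES ==
[[42,5],[50,0]]
[[39,4],[42,5],[50,0]]
[[39,19],[42,5],[50,0]]
[[39,19],[42,14],[44,5],[50,0]]
[[39,19],[42,14],[44,5],[50,0]]
[[39,19],[42,14],[44,5],[47,20],[48,5],[50,0]]
[[6,10],[24,0],[39,19],[42,14],[44,5],[47,20],[48,5],[50,0]]
[[6,10],[24,0],[37,4],[39,19],[42,14],[44,5],[47,20],[48,5],[50,0]]
[[6,10],[24,0],[37,4],[39,19],[42,14],[44,5],[47,20],[48,5],[50,0]]
[[6,10],[24,0],[36,12],[39,19],[42,14],[44,5],[47,20],[48,5],[50,0]]
[[6,10],[24,0],[34,12],[39,19],[42,14],[44,5],[47,20],[48,5],[50,0]]
[[6,10],[19,11],[22,10],[24,0],[34,12],[39,19],[42,14],[44,5],[47,20],[48,5],[50,0]]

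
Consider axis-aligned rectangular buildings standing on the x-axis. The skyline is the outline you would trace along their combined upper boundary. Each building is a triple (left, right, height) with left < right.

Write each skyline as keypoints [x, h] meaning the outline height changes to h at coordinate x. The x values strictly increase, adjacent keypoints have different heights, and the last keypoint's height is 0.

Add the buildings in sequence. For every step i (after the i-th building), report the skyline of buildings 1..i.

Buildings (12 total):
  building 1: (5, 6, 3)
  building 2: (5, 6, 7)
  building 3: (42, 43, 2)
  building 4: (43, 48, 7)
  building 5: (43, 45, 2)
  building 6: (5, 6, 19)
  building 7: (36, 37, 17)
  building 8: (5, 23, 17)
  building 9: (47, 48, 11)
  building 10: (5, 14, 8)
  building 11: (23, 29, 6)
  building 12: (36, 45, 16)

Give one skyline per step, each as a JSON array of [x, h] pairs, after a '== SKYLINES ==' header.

== SKYLINES ==
[[5,3],[6,0]]
[[5,7],[6,0]]
[[5,7],[6,0],[42,2],[43,0]]
[[5,7],[6,0],[42,2],[43,7],[48,0]]
[[5,7],[6,0],[42,2],[43,7],[48,0]]
[[5,19],[6,0],[42,2],[43,7],[48,0]]
[[5,19],[6,0],[36,17],[37,0],[42,2],[43,7],[48,0]]
[[5,19],[6,17],[23,0],[36,17],[37,0],[42,2],[43,7],[48,0]]
[[5,19],[6,17],[23,0],[36,17],[37,0],[42,2],[43,7],[47,11],[48,0]]
[[5,19],[6,17],[23,0],[36,17],[37,0],[42,2],[43,7],[47,11],[48,0]]
[[5,19],[6,17],[23,6],[29,0],[36,17],[37,0],[42,2],[43,7],[47,11],[48,0]]
[[5,19],[6,17],[23,6],[29,0],[36,17],[37,16],[45,7],[47,11],[48,0]]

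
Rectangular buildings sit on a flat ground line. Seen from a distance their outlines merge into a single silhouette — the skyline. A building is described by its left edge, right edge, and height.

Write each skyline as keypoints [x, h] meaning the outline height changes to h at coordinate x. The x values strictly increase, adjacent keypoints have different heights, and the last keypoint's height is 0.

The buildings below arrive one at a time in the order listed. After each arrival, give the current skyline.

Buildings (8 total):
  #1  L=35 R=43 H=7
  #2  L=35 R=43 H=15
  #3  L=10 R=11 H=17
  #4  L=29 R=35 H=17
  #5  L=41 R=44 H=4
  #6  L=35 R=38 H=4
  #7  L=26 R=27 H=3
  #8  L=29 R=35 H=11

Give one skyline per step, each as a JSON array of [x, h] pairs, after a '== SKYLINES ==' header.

== SKYLINES ==
[[35,7],[43,0]]
[[35,15],[43,0]]
[[10,17],[11,0],[35,15],[43,0]]
[[10,17],[11,0],[29,17],[35,15],[43,0]]
[[10,17],[11,0],[29,17],[35,15],[43,4],[44,0]]
[[10,17],[11,0],[29,17],[35,15],[43,4],[44,0]]
[[10,17],[11,0],[26,3],[27,0],[29,17],[35,15],[43,4],[44,0]]
[[10,17],[11,0],[26,3],[27,0],[29,17],[35,15],[43,4],[44,0]]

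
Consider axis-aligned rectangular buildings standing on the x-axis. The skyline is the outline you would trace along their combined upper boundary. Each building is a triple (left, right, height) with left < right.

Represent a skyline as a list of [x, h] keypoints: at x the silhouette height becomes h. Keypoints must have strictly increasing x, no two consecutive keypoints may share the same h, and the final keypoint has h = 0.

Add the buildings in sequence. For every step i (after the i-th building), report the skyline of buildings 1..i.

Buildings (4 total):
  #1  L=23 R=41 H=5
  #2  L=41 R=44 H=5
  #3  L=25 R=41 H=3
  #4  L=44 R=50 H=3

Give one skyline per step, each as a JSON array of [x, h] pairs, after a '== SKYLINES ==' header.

== SKYLINES ==
[[23,5],[41,0]]
[[23,5],[44,0]]
[[23,5],[44,0]]
[[23,5],[44,3],[50,0]]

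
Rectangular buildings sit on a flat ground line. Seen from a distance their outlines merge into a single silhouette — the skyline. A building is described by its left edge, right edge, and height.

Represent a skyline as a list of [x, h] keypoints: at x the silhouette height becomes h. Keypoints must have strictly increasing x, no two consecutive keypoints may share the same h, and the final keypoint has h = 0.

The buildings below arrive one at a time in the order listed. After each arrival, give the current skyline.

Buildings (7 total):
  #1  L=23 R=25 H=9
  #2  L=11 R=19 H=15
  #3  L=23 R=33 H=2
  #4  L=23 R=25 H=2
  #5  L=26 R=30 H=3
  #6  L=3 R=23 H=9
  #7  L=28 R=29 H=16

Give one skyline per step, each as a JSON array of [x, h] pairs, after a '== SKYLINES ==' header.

== SKYLINES ==
[[23,9],[25,0]]
[[11,15],[19,0],[23,9],[25,0]]
[[11,15],[19,0],[23,9],[25,2],[33,0]]
[[11,15],[19,0],[23,9],[25,2],[33,0]]
[[11,15],[19,0],[23,9],[25,2],[26,3],[30,2],[33,0]]
[[3,9],[11,15],[19,9],[25,2],[26,3],[30,2],[33,0]]
[[3,9],[11,15],[19,9],[25,2],[26,3],[28,16],[29,3],[30,2],[33,0]]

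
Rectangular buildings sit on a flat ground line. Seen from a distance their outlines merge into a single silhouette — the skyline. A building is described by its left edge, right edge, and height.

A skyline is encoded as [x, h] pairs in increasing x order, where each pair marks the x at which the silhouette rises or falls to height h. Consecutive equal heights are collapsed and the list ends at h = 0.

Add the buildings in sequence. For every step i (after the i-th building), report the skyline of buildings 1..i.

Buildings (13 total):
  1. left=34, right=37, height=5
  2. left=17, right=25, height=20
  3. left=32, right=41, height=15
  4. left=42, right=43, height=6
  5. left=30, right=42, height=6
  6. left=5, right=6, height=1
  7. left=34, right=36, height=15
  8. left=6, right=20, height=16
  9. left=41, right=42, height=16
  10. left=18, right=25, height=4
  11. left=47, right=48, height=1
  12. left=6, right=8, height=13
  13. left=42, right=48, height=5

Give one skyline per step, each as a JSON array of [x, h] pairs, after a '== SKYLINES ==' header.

== SKYLINES ==
[[34,5],[37,0]]
[[17,20],[25,0],[34,5],[37,0]]
[[17,20],[25,0],[32,15],[41,0]]
[[17,20],[25,0],[32,15],[41,0],[42,6],[43,0]]
[[17,20],[25,0],[30,6],[32,15],[41,6],[43,0]]
[[5,1],[6,0],[17,20],[25,0],[30,6],[32,15],[41,6],[43,0]]
[[5,1],[6,0],[17,20],[25,0],[30,6],[32,15],[41,6],[43,0]]
[[5,1],[6,16],[17,20],[25,0],[30,6],[32,15],[41,6],[43,0]]
[[5,1],[6,16],[17,20],[25,0],[30,6],[32,15],[41,16],[42,6],[43,0]]
[[5,1],[6,16],[17,20],[25,0],[30,6],[32,15],[41,16],[42,6],[43,0]]
[[5,1],[6,16],[17,20],[25,0],[30,6],[32,15],[41,16],[42,6],[43,0],[47,1],[48,0]]
[[5,1],[6,16],[17,20],[25,0],[30,6],[32,15],[41,16],[42,6],[43,0],[47,1],[48,0]]
[[5,1],[6,16],[17,20],[25,0],[30,6],[32,15],[41,16],[42,6],[43,5],[48,0]]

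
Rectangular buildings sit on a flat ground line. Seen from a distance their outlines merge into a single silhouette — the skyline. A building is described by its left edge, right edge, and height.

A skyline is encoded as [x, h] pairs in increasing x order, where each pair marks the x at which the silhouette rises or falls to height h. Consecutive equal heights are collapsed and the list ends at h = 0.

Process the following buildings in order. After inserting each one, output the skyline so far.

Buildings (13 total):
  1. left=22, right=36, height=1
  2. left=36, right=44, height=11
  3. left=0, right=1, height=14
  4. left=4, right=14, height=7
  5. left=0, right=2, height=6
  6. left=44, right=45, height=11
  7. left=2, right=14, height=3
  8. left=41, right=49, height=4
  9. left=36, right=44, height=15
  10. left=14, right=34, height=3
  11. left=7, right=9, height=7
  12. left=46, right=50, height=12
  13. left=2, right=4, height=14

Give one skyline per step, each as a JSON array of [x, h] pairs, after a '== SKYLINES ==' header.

== SKYLINES ==
[[22,1],[36,0]]
[[22,1],[36,11],[44,0]]
[[0,14],[1,0],[22,1],[36,11],[44,0]]
[[0,14],[1,0],[4,7],[14,0],[22,1],[36,11],[44,0]]
[[0,14],[1,6],[2,0],[4,7],[14,0],[22,1],[36,11],[44,0]]
[[0,14],[1,6],[2,0],[4,7],[14,0],[22,1],[36,11],[45,0]]
[[0,14],[1,6],[2,3],[4,7],[14,0],[22,1],[36,11],[45,0]]
[[0,14],[1,6],[2,3],[4,7],[14,0],[22,1],[36,11],[45,4],[49,0]]
[[0,14],[1,6],[2,3],[4,7],[14,0],[22,1],[36,15],[44,11],[45,4],[49,0]]
[[0,14],[1,6],[2,3],[4,7],[14,3],[34,1],[36,15],[44,11],[45,4],[49,0]]
[[0,14],[1,6],[2,3],[4,7],[14,3],[34,1],[36,15],[44,11],[45,4],[49,0]]
[[0,14],[1,6],[2,3],[4,7],[14,3],[34,1],[36,15],[44,11],[45,4],[46,12],[50,0]]
[[0,14],[1,6],[2,14],[4,7],[14,3],[34,1],[36,15],[44,11],[45,4],[46,12],[50,0]]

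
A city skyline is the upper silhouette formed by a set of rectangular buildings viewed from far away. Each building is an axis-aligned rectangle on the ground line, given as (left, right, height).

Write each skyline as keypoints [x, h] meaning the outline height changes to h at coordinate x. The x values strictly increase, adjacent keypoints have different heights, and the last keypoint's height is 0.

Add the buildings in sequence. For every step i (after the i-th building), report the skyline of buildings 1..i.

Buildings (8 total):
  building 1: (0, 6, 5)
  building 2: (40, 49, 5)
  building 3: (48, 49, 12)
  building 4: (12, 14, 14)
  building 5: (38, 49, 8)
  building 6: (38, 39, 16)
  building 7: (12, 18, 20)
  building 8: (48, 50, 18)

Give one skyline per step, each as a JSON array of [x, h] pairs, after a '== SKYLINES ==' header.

== SKYLINES ==
[[0,5],[6,0]]
[[0,5],[6,0],[40,5],[49,0]]
[[0,5],[6,0],[40,5],[48,12],[49,0]]
[[0,5],[6,0],[12,14],[14,0],[40,5],[48,12],[49,0]]
[[0,5],[6,0],[12,14],[14,0],[38,8],[48,12],[49,0]]
[[0,5],[6,0],[12,14],[14,0],[38,16],[39,8],[48,12],[49,0]]
[[0,5],[6,0],[12,20],[18,0],[38,16],[39,8],[48,12],[49,0]]
[[0,5],[6,0],[12,20],[18,0],[38,16],[39,8],[48,18],[50,0]]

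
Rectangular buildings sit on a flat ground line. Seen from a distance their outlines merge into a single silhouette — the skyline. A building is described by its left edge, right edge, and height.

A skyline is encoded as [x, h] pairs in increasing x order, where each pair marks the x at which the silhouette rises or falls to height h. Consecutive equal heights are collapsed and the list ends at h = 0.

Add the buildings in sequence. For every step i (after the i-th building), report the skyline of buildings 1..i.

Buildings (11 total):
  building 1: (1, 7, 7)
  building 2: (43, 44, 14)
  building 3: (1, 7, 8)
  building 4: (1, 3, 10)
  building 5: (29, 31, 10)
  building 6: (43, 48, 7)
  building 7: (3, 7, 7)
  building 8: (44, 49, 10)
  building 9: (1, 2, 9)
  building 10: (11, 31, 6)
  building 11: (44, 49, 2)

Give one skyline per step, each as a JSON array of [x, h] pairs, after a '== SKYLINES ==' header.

== SKYLINES ==
[[1,7],[7,0]]
[[1,7],[7,0],[43,14],[44,0]]
[[1,8],[7,0],[43,14],[44,0]]
[[1,10],[3,8],[7,0],[43,14],[44,0]]
[[1,10],[3,8],[7,0],[29,10],[31,0],[43,14],[44,0]]
[[1,10],[3,8],[7,0],[29,10],[31,0],[43,14],[44,7],[48,0]]
[[1,10],[3,8],[7,0],[29,10],[31,0],[43,14],[44,7],[48,0]]
[[1,10],[3,8],[7,0],[29,10],[31,0],[43,14],[44,10],[49,0]]
[[1,10],[3,8],[7,0],[29,10],[31,0],[43,14],[44,10],[49,0]]
[[1,10],[3,8],[7,0],[11,6],[29,10],[31,0],[43,14],[44,10],[49,0]]
[[1,10],[3,8],[7,0],[11,6],[29,10],[31,0],[43,14],[44,10],[49,0]]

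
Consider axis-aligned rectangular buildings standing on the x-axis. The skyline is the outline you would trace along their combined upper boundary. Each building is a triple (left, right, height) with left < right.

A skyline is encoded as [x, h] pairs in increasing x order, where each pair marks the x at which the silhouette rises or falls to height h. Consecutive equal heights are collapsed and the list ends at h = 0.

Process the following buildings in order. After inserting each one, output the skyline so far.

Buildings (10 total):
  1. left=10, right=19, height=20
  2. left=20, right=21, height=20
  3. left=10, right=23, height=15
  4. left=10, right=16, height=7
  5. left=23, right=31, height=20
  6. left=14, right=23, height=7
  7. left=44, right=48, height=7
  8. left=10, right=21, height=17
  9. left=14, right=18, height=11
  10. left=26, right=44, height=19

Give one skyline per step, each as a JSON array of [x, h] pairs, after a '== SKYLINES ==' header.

== SKYLINES ==
[[10,20],[19,0]]
[[10,20],[19,0],[20,20],[21,0]]
[[10,20],[19,15],[20,20],[21,15],[23,0]]
[[10,20],[19,15],[20,20],[21,15],[23,0]]
[[10,20],[19,15],[20,20],[21,15],[23,20],[31,0]]
[[10,20],[19,15],[20,20],[21,15],[23,20],[31,0]]
[[10,20],[19,15],[20,20],[21,15],[23,20],[31,0],[44,7],[48,0]]
[[10,20],[19,17],[20,20],[21,15],[23,20],[31,0],[44,7],[48,0]]
[[10,20],[19,17],[20,20],[21,15],[23,20],[31,0],[44,7],[48,0]]
[[10,20],[19,17],[20,20],[21,15],[23,20],[31,19],[44,7],[48,0]]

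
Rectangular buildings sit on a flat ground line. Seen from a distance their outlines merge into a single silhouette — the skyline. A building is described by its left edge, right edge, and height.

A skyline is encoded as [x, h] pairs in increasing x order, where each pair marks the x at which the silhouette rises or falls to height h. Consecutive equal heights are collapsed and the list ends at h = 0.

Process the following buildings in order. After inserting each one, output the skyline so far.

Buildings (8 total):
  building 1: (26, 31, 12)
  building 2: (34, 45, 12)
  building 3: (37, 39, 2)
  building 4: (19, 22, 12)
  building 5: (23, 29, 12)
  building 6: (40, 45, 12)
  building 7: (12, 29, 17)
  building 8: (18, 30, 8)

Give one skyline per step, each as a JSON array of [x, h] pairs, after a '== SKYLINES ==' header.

== SKYLINES ==
[[26,12],[31,0]]
[[26,12],[31,0],[34,12],[45,0]]
[[26,12],[31,0],[34,12],[45,0]]
[[19,12],[22,0],[26,12],[31,0],[34,12],[45,0]]
[[19,12],[22,0],[23,12],[31,0],[34,12],[45,0]]
[[19,12],[22,0],[23,12],[31,0],[34,12],[45,0]]
[[12,17],[29,12],[31,0],[34,12],[45,0]]
[[12,17],[29,12],[31,0],[34,12],[45,0]]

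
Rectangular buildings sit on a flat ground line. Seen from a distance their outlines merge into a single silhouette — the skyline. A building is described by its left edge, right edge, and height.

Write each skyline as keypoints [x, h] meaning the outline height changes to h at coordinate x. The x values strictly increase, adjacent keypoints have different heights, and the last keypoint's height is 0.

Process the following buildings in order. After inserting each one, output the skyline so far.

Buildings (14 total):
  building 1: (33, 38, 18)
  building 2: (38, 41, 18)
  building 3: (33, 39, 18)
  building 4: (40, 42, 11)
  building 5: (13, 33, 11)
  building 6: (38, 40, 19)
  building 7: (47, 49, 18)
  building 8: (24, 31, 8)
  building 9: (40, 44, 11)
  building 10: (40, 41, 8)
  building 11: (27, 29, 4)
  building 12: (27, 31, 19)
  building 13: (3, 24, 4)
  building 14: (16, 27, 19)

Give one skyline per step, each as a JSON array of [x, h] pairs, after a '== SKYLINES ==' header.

== SKYLINES ==
[[33,18],[38,0]]
[[33,18],[41,0]]
[[33,18],[41,0]]
[[33,18],[41,11],[42,0]]
[[13,11],[33,18],[41,11],[42,0]]
[[13,11],[33,18],[38,19],[40,18],[41,11],[42,0]]
[[13,11],[33,18],[38,19],[40,18],[41,11],[42,0],[47,18],[49,0]]
[[13,11],[33,18],[38,19],[40,18],[41,11],[42,0],[47,18],[49,0]]
[[13,11],[33,18],[38,19],[40,18],[41,11],[44,0],[47,18],[49,0]]
[[13,11],[33,18],[38,19],[40,18],[41,11],[44,0],[47,18],[49,0]]
[[13,11],[33,18],[38,19],[40,18],[41,11],[44,0],[47,18],[49,0]]
[[13,11],[27,19],[31,11],[33,18],[38,19],[40,18],[41,11],[44,0],[47,18],[49,0]]
[[3,4],[13,11],[27,19],[31,11],[33,18],[38,19],[40,18],[41,11],[44,0],[47,18],[49,0]]
[[3,4],[13,11],[16,19],[31,11],[33,18],[38,19],[40,18],[41,11],[44,0],[47,18],[49,0]]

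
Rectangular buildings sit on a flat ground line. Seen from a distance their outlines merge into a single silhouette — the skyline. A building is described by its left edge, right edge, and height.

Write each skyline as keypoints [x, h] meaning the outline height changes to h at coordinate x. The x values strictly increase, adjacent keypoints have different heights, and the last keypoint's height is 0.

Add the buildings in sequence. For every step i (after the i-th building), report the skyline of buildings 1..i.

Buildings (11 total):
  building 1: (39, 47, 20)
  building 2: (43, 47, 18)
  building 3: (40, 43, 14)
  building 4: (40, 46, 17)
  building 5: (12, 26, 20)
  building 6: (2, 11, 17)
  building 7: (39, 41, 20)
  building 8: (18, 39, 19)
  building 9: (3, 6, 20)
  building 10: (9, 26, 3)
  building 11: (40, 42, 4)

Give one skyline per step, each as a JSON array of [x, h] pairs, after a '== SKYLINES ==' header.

== SKYLINES ==
[[39,20],[47,0]]
[[39,20],[47,0]]
[[39,20],[47,0]]
[[39,20],[47,0]]
[[12,20],[26,0],[39,20],[47,0]]
[[2,17],[11,0],[12,20],[26,0],[39,20],[47,0]]
[[2,17],[11,0],[12,20],[26,0],[39,20],[47,0]]
[[2,17],[11,0],[12,20],[26,19],[39,20],[47,0]]
[[2,17],[3,20],[6,17],[11,0],[12,20],[26,19],[39,20],[47,0]]
[[2,17],[3,20],[6,17],[11,3],[12,20],[26,19],[39,20],[47,0]]
[[2,17],[3,20],[6,17],[11,3],[12,20],[26,19],[39,20],[47,0]]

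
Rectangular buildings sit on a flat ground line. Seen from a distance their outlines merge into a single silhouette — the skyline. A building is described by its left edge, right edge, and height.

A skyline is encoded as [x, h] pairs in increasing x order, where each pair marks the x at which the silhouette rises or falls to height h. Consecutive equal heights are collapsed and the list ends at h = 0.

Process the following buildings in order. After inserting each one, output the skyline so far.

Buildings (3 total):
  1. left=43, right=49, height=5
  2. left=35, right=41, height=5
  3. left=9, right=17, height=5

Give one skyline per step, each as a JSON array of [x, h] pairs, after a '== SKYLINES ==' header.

== SKYLINES ==
[[43,5],[49,0]]
[[35,5],[41,0],[43,5],[49,0]]
[[9,5],[17,0],[35,5],[41,0],[43,5],[49,0]]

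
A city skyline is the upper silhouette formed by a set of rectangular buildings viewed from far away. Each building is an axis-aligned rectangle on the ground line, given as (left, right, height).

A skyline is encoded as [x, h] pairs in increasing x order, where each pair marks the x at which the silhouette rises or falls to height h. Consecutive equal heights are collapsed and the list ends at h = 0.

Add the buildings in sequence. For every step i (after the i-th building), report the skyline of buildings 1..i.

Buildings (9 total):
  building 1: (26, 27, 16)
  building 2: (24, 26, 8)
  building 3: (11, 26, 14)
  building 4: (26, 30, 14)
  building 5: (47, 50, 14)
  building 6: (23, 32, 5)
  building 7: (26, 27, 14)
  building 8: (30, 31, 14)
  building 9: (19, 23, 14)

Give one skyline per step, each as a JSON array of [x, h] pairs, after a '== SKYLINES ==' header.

== SKYLINES ==
[[26,16],[27,0]]
[[24,8],[26,16],[27,0]]
[[11,14],[26,16],[27,0]]
[[11,14],[26,16],[27,14],[30,0]]
[[11,14],[26,16],[27,14],[30,0],[47,14],[50,0]]
[[11,14],[26,16],[27,14],[30,5],[32,0],[47,14],[50,0]]
[[11,14],[26,16],[27,14],[30,5],[32,0],[47,14],[50,0]]
[[11,14],[26,16],[27,14],[31,5],[32,0],[47,14],[50,0]]
[[11,14],[26,16],[27,14],[31,5],[32,0],[47,14],[50,0]]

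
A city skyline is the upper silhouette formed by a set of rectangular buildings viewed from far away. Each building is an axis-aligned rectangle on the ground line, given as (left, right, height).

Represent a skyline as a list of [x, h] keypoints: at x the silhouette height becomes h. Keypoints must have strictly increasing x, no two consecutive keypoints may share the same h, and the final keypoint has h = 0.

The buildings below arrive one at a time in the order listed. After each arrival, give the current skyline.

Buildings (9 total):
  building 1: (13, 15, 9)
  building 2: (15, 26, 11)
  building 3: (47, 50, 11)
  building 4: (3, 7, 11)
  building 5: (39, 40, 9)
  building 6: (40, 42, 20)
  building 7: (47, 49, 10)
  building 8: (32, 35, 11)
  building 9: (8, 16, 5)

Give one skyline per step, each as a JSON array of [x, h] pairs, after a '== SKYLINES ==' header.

== SKYLINES ==
[[13,9],[15,0]]
[[13,9],[15,11],[26,0]]
[[13,9],[15,11],[26,0],[47,11],[50,0]]
[[3,11],[7,0],[13,9],[15,11],[26,0],[47,11],[50,0]]
[[3,11],[7,0],[13,9],[15,11],[26,0],[39,9],[40,0],[47,11],[50,0]]
[[3,11],[7,0],[13,9],[15,11],[26,0],[39,9],[40,20],[42,0],[47,11],[50,0]]
[[3,11],[7,0],[13,9],[15,11],[26,0],[39,9],[40,20],[42,0],[47,11],[50,0]]
[[3,11],[7,0],[13,9],[15,11],[26,0],[32,11],[35,0],[39,9],[40,20],[42,0],[47,11],[50,0]]
[[3,11],[7,0],[8,5],[13,9],[15,11],[26,0],[32,11],[35,0],[39,9],[40,20],[42,0],[47,11],[50,0]]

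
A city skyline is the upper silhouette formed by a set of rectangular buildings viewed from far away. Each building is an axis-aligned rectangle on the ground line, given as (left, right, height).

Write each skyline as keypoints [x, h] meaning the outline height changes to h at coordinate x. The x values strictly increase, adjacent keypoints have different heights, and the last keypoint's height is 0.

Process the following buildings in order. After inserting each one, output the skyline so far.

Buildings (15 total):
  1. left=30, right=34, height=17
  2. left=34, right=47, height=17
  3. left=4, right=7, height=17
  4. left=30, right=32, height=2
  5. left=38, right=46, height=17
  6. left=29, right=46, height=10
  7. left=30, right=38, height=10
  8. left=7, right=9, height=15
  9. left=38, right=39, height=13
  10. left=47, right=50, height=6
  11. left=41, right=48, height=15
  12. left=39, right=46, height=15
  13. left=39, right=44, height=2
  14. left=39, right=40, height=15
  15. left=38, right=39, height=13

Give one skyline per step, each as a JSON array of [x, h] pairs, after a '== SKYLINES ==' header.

== SKYLINES ==
[[30,17],[34,0]]
[[30,17],[47,0]]
[[4,17],[7,0],[30,17],[47,0]]
[[4,17],[7,0],[30,17],[47,0]]
[[4,17],[7,0],[30,17],[47,0]]
[[4,17],[7,0],[29,10],[30,17],[47,0]]
[[4,17],[7,0],[29,10],[30,17],[47,0]]
[[4,17],[7,15],[9,0],[29,10],[30,17],[47,0]]
[[4,17],[7,15],[9,0],[29,10],[30,17],[47,0]]
[[4,17],[7,15],[9,0],[29,10],[30,17],[47,6],[50,0]]
[[4,17],[7,15],[9,0],[29,10],[30,17],[47,15],[48,6],[50,0]]
[[4,17],[7,15],[9,0],[29,10],[30,17],[47,15],[48,6],[50,0]]
[[4,17],[7,15],[9,0],[29,10],[30,17],[47,15],[48,6],[50,0]]
[[4,17],[7,15],[9,0],[29,10],[30,17],[47,15],[48,6],[50,0]]
[[4,17],[7,15],[9,0],[29,10],[30,17],[47,15],[48,6],[50,0]]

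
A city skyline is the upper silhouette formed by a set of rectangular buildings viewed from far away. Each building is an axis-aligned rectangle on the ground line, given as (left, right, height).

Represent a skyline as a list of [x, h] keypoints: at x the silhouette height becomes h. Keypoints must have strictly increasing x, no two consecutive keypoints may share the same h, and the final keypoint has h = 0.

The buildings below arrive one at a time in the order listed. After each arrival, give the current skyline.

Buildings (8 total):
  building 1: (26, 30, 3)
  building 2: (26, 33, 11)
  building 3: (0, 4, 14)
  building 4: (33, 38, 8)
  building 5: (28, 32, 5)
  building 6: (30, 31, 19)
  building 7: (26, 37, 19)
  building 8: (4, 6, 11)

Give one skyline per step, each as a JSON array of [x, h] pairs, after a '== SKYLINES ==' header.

== SKYLINES ==
[[26,3],[30,0]]
[[26,11],[33,0]]
[[0,14],[4,0],[26,11],[33,0]]
[[0,14],[4,0],[26,11],[33,8],[38,0]]
[[0,14],[4,0],[26,11],[33,8],[38,0]]
[[0,14],[4,0],[26,11],[30,19],[31,11],[33,8],[38,0]]
[[0,14],[4,0],[26,19],[37,8],[38,0]]
[[0,14],[4,11],[6,0],[26,19],[37,8],[38,0]]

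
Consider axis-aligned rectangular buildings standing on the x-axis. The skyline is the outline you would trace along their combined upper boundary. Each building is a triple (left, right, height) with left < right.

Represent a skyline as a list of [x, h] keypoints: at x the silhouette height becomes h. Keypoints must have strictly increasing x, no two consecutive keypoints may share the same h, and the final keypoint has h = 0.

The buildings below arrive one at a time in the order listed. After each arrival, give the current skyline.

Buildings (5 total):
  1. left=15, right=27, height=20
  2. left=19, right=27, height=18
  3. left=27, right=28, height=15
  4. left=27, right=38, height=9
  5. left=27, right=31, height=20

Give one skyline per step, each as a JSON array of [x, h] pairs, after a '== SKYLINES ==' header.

== SKYLINES ==
[[15,20],[27,0]]
[[15,20],[27,0]]
[[15,20],[27,15],[28,0]]
[[15,20],[27,15],[28,9],[38,0]]
[[15,20],[31,9],[38,0]]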